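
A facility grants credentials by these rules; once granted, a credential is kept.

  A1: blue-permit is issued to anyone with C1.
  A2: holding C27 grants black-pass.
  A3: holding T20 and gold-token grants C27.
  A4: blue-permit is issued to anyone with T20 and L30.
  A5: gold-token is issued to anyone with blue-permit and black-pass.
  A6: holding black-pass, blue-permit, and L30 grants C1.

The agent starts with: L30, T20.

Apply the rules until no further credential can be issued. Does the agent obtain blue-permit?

Yes

Holding T20 and L30 grants blue-permit (A4).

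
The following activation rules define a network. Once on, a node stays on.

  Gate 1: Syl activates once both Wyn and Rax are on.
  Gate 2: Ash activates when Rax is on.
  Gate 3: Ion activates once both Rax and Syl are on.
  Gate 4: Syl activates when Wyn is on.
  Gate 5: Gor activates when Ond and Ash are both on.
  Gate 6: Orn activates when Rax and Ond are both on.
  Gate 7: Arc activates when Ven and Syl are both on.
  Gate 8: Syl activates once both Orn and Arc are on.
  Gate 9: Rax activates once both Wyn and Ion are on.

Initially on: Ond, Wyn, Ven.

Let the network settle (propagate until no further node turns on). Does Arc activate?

Yes

Gate 4: Wyn on → Syl on.
Ven and Syl are on, so Arc activates (Gate 7).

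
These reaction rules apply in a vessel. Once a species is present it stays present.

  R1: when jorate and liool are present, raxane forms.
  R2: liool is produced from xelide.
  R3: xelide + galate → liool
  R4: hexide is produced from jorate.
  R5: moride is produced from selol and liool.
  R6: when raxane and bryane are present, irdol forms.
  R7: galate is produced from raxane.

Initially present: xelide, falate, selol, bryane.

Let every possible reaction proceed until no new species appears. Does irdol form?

irdol would need raxane and bryane (R6), but raxane never forms.

No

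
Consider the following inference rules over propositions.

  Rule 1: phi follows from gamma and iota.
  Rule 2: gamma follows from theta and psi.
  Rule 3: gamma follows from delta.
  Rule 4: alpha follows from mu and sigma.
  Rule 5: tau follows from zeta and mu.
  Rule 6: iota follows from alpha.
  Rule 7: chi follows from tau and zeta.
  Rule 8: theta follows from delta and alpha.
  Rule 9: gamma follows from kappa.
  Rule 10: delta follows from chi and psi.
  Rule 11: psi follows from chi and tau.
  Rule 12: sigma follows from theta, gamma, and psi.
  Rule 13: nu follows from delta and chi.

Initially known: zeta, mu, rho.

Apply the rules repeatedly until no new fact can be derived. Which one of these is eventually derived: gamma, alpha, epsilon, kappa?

gamma

zeta and mu hold, so tau follows (Rule 5).
tau and zeta hold, so chi follows (Rule 7).
chi and tau hold, so psi follows (Rule 11).
From chi and psi, Rule 10 gives delta.
delta holds, so gamma follows (Rule 3).
alpha would need mu and sigma (Rule 4), but sigma is never established. No rule produces epsilon, and it is not given. No rule produces kappa, and it is not given.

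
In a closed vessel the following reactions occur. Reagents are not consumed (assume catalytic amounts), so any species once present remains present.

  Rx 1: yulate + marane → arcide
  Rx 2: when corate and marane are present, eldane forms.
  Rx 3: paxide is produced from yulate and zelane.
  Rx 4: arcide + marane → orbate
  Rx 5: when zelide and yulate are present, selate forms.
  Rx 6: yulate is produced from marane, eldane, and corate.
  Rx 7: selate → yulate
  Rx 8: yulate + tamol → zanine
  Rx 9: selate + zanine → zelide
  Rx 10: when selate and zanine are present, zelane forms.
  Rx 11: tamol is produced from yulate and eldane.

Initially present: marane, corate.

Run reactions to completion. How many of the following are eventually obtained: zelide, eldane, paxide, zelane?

corate and marane present → eldane forms (Rx 2).
zelide would need selate and zanine (Rx 9), but selate never forms.
eldane: reached.
paxide would need yulate and zelane (Rx 3), but zelane never forms.
zelane would need selate and zanine (Rx 10), but selate never forms.
Reached: eldane — 1 of the 4.

1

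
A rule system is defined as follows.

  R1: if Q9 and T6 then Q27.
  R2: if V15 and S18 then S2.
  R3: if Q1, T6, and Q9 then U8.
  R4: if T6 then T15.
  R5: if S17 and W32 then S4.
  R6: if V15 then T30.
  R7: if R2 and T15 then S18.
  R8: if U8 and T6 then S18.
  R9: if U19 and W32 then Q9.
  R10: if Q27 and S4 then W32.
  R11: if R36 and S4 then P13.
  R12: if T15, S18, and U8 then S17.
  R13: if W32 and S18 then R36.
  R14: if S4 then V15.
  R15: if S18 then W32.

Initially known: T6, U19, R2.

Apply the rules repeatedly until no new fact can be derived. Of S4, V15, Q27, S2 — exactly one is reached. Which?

From T6, R4 gives T15.
R2 and T15 hold, so S18 follows (R7).
From S18, R15 gives W32.
From U19 and W32, R9 gives Q9.
From Q9 and T6, R1 gives Q27.
S2 would need V15 and S18 (R2), but V15 is never established. V15 would need S4 (R14), but S4 is never established. S4 would need S17 and W32 (R5), but S17 is never established.

Q27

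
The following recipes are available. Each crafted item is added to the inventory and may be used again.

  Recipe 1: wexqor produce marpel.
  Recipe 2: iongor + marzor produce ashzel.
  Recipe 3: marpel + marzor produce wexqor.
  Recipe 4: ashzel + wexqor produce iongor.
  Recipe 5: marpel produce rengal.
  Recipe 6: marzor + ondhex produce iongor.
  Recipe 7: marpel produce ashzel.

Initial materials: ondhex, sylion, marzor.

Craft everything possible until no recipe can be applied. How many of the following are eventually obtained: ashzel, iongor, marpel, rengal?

Using Recipe 6, marzor and ondhex make iongor.
Using Recipe 2, iongor and marzor make ashzel.
ashzel: reached.
iongor: reached.
marpel would need wexqor (Recipe 1), but wexqor is never obtained.
rengal would need marpel (Recipe 5), but marpel is never obtained.
Reached: ashzel and iongor — 2 of the 4.

2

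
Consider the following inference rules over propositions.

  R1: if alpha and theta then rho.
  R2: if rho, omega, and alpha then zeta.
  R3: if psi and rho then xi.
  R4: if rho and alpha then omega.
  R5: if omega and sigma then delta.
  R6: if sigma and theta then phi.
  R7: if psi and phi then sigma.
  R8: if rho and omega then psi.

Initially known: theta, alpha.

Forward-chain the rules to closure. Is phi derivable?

phi would need sigma and theta (R6), but sigma is never established.

No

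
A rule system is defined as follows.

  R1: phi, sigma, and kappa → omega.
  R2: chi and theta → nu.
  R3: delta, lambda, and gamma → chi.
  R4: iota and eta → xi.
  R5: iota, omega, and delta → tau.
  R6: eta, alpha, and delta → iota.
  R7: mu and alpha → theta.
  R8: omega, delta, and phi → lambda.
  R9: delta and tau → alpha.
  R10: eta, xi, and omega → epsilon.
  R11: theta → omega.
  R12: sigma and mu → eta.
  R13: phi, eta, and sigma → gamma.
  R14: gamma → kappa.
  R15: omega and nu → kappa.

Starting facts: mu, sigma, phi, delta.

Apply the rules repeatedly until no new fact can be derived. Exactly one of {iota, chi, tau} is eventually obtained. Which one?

From sigma and mu, R12 gives eta.
From phi, eta, and sigma, R13 gives gamma.
From gamma, R14 gives kappa.
phi, sigma, and kappa hold, so omega follows (R1).
From omega, delta, and phi, R8 gives lambda.
From delta, lambda, and gamma, R3 gives chi.
iota would need eta, alpha, and delta (R6), but alpha is never established. tau would need iota, omega, and delta (R5), but iota is never established.

chi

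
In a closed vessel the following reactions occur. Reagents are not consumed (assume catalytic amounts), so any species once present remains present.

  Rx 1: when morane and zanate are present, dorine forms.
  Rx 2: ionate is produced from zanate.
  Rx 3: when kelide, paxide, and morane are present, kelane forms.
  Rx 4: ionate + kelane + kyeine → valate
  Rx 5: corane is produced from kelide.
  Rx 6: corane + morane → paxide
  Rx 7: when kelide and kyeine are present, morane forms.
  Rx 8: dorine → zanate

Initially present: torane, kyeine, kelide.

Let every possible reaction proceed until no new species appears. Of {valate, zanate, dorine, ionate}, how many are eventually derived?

valate would need ionate, kelane, and kyeine (Rx 4), but ionate never forms.
zanate would need dorine (Rx 8), but dorine never forms.
dorine would need morane and zanate (Rx 1), but zanate never forms.
ionate would need zanate (Rx 2), but zanate never forms.
None of the 4 are reached.

0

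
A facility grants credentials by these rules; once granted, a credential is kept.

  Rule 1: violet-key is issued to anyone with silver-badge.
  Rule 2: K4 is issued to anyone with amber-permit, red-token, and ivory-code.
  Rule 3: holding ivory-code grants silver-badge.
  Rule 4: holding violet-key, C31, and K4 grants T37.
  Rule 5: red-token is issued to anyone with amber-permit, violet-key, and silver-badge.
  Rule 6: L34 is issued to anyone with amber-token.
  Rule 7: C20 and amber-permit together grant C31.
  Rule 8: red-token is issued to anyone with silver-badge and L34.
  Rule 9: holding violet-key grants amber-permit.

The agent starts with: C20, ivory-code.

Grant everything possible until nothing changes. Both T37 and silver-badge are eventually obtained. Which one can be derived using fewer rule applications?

silver-badge: Holding ivory-code grants silver-badge (Rule 3). [1 rule application]
T37: Holding ivory-code grants silver-badge (Rule 3). Holding silver-badge grants violet-key (Rule 1). Holding violet-key grants amber-permit (Rule 9). Holding C20 and amber-permit grants C31 (Rule 7). Holding amber-permit, violet-key, and silver-badge grants red-token (Rule 5). Holding amber-permit, red-token, and ivory-code grants K4 (Rule 2). Holding violet-key, C31, and K4 grants T37 (Rule 4). [7 rule applications]
silver-badge needs fewer.

silver-badge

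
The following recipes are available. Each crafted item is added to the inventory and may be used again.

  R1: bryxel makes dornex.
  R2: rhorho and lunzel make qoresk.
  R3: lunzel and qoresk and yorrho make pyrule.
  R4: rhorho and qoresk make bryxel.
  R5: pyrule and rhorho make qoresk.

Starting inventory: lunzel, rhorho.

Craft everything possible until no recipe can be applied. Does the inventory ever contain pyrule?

pyrule would need lunzel, qoresk, and yorrho (R3), but yorrho is never obtained.

No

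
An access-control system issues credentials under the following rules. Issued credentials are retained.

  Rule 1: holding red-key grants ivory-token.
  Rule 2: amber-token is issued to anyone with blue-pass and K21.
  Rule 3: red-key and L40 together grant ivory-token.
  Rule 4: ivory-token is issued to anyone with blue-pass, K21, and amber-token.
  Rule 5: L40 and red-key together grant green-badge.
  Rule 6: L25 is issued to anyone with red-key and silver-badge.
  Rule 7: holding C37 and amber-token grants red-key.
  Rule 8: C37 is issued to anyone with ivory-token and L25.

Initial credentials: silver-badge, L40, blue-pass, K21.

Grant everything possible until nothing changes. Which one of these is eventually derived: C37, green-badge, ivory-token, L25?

ivory-token

Holding blue-pass and K21 grants amber-token (Rule 2).
Holding blue-pass, K21, and amber-token grants ivory-token (Rule 4).
green-badge would need L40 and red-key (Rule 5), but red-key is never granted. L25 would need red-key and silver-badge (Rule 6), but red-key is never granted. C37 would need ivory-token and L25 (Rule 8), but L25 is never granted.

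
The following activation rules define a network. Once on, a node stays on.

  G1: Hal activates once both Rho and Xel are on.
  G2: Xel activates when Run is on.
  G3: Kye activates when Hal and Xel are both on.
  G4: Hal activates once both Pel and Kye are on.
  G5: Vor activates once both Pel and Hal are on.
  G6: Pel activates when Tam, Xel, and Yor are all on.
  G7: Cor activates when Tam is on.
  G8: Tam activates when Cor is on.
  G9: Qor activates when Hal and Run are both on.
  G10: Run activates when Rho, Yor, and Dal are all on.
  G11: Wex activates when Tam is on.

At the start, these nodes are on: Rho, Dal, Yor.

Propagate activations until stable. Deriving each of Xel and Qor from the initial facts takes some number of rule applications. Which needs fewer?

Xel: G10: Rho, Yor, and Dal on → Run on. Run is on, so Xel activates (G2). [2 rule applications]
Qor: G10: Rho, Yor, and Dal on → Run on. G2: Run on → Xel on. Rho and Xel are on, so Hal activates (G1). Hal and Run are on, so Qor activates (G9). [4 rule applications]
Xel needs fewer.

Xel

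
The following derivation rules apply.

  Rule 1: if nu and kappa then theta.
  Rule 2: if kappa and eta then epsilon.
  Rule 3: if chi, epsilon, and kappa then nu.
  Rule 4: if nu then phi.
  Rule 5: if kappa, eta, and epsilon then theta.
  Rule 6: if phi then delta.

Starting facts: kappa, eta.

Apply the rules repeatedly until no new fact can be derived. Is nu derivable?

nu would need chi, epsilon, and kappa (Rule 3), but chi is never established.

No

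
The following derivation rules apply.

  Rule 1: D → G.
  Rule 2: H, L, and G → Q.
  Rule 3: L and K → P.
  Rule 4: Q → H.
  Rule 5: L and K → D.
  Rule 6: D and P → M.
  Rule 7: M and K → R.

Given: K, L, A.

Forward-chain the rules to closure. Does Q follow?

Q would need H, L, and G (Rule 2), but H is never established.

No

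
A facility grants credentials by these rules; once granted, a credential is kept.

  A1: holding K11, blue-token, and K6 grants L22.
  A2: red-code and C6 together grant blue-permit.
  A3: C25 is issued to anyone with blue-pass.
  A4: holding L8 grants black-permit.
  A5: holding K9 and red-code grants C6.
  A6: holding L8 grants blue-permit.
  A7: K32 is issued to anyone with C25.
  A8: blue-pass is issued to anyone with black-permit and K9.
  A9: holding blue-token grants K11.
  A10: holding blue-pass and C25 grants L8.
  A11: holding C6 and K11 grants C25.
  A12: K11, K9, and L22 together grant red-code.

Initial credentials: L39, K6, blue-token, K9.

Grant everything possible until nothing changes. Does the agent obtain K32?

Yes

Holding blue-token grants K11 (A9).
Holding K11, blue-token, and K6 grants L22 (A1).
Holding K11, K9, and L22 grants red-code (A12).
Holding K9 and red-code grants C6 (A5).
Holding C6 and K11 grants C25 (A11).
Holding C25 grants K32 (A7).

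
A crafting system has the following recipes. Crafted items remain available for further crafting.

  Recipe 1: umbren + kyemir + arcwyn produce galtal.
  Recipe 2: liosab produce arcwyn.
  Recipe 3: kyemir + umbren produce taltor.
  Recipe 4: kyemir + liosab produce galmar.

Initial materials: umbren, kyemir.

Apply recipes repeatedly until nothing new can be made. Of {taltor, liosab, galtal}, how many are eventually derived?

kyemir + umbren → taltor (Recipe 3).
taltor: reached.
No rule produces liosab, and it is not given.
galtal would need umbren, kyemir, and arcwyn (Recipe 1), but arcwyn is never obtained.
Reached: taltor — 1 of the 3.

1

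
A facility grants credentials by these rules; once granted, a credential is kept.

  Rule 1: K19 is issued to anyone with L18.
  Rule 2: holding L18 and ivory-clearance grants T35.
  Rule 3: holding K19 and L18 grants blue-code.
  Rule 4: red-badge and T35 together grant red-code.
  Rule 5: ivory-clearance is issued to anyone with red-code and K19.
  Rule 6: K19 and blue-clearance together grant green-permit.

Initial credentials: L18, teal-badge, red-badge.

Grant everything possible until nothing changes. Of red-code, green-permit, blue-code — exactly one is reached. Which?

blue-code

Holding L18 grants K19 (Rule 1).
Holding K19 and L18 grants blue-code (Rule 3).
green-permit would need K19 and blue-clearance (Rule 6), but blue-clearance is never granted. red-code would need red-badge and T35 (Rule 4), but T35 is never granted.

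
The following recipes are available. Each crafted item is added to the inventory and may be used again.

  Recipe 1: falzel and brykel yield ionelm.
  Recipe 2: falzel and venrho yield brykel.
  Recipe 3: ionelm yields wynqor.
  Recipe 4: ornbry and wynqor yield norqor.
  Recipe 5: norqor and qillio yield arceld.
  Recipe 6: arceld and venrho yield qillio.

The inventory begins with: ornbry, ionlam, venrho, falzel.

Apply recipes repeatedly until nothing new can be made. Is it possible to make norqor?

Using Recipe 2, falzel and venrho make brykel.
falzel and brykel → ionelm (Recipe 1).
Using Recipe 3, ionelm makes wynqor.
ornbry and wynqor → norqor (Recipe 4).

Yes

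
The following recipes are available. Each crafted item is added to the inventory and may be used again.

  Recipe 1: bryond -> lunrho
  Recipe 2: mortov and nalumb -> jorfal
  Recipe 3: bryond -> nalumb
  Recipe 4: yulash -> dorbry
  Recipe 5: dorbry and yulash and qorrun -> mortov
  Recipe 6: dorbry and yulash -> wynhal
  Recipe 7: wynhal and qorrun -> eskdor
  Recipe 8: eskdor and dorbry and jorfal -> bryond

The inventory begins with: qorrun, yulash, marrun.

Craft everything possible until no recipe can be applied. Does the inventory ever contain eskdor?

Yes

Using Recipe 4, yulash makes dorbry.
dorbry and yulash -> wynhal (Recipe 6).
wynhal and qorrun -> eskdor (Recipe 7).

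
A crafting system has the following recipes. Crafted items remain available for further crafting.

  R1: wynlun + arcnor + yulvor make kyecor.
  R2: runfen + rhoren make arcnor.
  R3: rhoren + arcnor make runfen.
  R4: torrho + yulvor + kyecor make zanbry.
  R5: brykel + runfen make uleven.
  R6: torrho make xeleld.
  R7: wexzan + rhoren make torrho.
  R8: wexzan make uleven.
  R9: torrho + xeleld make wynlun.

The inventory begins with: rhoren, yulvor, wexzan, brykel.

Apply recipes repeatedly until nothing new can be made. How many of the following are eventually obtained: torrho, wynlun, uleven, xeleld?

Using R7, wexzan and rhoren make torrho.
wexzan → uleven (R8).
Using R6, torrho makes xeleld.
Using R9, torrho and xeleld make wynlun.
torrho: reached.
wynlun: reached.
uleven: reached.
xeleld: reached.
All 4 are reached.

4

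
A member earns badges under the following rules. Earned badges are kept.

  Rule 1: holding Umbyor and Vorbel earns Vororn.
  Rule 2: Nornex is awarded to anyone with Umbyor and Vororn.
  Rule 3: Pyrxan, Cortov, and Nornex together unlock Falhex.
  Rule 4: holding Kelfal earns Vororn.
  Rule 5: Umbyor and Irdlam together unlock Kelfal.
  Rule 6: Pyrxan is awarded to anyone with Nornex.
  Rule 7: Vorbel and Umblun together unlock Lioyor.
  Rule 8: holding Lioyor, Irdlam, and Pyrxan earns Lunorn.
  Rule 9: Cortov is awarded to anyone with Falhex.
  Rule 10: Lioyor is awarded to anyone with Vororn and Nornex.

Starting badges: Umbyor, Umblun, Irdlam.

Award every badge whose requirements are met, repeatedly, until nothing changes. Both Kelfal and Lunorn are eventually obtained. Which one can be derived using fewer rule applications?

Kelfal: With Umbyor and Irdlam, Kelfal is earned (Rule 5). [1 rule application]
Lunorn: With Umbyor and Irdlam, Kelfal is earned (Rule 5). With Kelfal, Vororn is earned (Rule 4). With Umbyor and Vororn, Nornex is earned (Rule 2). With Vororn and Nornex, Lioyor is earned (Rule 10). With Nornex, Pyrxan is earned (Rule 6). With Lioyor, Irdlam, and Pyrxan, Lunorn is earned (Rule 8). [6 rule applications]
Kelfal needs fewer.

Kelfal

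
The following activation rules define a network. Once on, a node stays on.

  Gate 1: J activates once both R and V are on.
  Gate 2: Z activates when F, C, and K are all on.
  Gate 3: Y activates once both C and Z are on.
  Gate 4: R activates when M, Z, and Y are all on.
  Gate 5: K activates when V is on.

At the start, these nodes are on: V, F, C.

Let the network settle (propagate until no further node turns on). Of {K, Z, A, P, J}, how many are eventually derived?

Gate 5: V on → K on.
F, C, and K are on, so Z activates (Gate 2).
K: reached.
Z: reached.
No rule produces A, and it is not given.
No rule produces P, and it is not given.
J would need R and V (Gate 1), but R never turns on.
Reached: K and Z — 2 of the 5.

2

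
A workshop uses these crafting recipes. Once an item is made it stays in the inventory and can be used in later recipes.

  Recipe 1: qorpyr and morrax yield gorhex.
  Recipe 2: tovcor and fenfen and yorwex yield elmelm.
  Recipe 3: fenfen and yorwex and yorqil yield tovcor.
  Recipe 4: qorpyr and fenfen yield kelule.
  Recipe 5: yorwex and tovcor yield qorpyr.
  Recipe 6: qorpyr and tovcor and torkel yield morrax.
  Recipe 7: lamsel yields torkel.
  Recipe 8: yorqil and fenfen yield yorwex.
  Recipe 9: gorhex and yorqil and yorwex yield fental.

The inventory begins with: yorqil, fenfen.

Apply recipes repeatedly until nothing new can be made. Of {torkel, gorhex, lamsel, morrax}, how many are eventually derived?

0

torkel would need lamsel (Recipe 7), but lamsel is never obtained.
gorhex would need qorpyr and morrax (Recipe 1), but morrax is never obtained.
No rule produces lamsel, and it is not given.
morrax would need qorpyr, tovcor, and torkel (Recipe 6), but torkel is never obtained.
None of the 4 are reached.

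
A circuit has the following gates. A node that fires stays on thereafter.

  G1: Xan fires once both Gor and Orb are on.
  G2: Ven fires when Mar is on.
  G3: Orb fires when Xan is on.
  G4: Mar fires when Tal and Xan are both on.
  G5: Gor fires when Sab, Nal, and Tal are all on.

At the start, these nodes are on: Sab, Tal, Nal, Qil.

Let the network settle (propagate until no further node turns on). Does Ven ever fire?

No

Ven would need Mar (G2), but Mar never turns on.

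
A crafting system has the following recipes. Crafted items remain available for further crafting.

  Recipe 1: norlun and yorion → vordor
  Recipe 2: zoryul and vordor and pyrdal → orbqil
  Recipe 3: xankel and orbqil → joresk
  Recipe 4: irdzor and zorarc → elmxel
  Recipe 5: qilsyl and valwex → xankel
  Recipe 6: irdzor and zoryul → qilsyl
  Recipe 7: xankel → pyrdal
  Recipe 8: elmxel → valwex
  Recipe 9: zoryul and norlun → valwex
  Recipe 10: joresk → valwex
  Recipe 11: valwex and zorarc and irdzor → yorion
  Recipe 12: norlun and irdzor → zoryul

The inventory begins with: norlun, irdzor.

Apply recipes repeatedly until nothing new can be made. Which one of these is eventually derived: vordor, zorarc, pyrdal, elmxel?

Using Recipe 12, norlun and irdzor make zoryul.
Using Recipe 9, zoryul and norlun make valwex.
Using Recipe 6, irdzor and zoryul make qilsyl.
qilsyl and valwex → xankel (Recipe 5).
Using Recipe 7, xankel makes pyrdal.
No rule produces zorarc, and it is not given. elmxel would need irdzor and zorarc (Recipe 4), but zorarc is never obtained. vordor would need norlun and yorion (Recipe 1), but yorion is never obtained.

pyrdal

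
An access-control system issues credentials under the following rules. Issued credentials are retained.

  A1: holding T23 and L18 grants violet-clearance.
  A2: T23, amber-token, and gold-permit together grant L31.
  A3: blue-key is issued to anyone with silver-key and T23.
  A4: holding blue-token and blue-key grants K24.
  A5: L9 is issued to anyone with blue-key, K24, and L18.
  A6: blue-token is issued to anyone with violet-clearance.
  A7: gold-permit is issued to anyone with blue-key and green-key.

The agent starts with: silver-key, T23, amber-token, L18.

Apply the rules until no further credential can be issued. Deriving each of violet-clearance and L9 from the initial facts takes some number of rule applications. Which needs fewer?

violet-clearance: Holding T23 and L18 grants violet-clearance (A1). [1 rule application]
L9: Holding silver-key and T23 grants blue-key (A3). Holding T23 and L18 grants violet-clearance (A1). Holding violet-clearance grants blue-token (A6). Holding blue-token and blue-key grants K24 (A4). Holding blue-key, K24, and L18 grants L9 (A5). [5 rule applications]
violet-clearance needs fewer.

violet-clearance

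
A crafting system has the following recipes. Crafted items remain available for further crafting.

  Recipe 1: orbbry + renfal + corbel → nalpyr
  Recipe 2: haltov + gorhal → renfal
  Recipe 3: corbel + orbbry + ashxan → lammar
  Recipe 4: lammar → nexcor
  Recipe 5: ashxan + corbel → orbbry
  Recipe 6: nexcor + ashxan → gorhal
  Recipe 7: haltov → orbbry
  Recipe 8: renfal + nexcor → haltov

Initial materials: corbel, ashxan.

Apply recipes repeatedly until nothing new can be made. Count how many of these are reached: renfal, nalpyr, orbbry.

1

ashxan + corbel → orbbry (Recipe 5).
renfal would need haltov and gorhal (Recipe 2), but haltov is never obtained.
nalpyr would need orbbry, renfal, and corbel (Recipe 1), but renfal is never obtained.
orbbry: reached.
Reached: orbbry — 1 of the 3.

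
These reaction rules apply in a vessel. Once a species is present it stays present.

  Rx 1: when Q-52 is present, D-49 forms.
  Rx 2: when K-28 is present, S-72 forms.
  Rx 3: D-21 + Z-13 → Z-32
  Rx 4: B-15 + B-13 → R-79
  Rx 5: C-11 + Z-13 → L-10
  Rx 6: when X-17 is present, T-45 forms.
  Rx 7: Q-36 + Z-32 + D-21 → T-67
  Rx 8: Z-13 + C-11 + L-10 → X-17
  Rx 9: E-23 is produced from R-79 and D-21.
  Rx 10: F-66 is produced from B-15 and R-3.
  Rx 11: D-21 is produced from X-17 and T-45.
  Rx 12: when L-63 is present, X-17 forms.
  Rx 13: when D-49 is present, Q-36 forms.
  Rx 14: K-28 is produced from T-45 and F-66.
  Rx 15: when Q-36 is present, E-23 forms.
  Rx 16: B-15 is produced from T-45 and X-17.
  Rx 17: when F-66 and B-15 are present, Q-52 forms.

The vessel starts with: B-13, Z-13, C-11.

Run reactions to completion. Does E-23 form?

C-11 and Z-13 present → L-10 forms (Rx 5).
Z-13, C-11, and L-10 present → X-17 forms (Rx 8).
X-17 present → T-45 forms (Rx 6).
X-17 and T-45 present → D-21 forms (Rx 11).
T-45 and X-17 present → B-15 forms (Rx 16).
B-15 and B-13 present → R-79 forms (Rx 4).
R-79 and D-21 present → E-23 forms (Rx 9).

Yes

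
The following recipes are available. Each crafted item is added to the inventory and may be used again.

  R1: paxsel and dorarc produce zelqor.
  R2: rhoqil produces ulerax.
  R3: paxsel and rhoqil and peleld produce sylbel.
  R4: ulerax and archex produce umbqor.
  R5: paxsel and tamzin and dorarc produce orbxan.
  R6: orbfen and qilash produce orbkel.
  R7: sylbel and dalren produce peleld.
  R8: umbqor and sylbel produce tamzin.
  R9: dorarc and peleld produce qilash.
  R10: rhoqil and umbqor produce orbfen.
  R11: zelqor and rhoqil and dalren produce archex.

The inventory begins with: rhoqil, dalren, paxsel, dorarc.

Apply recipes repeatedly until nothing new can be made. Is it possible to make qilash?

No

qilash would need dorarc and peleld (R9), but peleld is never obtained.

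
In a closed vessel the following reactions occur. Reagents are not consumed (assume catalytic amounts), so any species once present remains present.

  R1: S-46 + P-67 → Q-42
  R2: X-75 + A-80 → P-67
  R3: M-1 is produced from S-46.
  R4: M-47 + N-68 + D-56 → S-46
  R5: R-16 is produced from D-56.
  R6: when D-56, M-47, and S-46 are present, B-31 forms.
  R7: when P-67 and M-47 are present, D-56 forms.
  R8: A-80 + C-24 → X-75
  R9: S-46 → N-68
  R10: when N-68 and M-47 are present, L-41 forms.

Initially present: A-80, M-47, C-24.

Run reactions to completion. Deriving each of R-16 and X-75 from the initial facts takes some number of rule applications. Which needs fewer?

X-75

X-75: A-80 and C-24 present → X-75 forms (R8). [1 rule application]
R-16: A-80 and C-24 present → X-75 forms (R8). X-75 and A-80 present → P-67 forms (R2). P-67 and M-47 present → D-56 forms (R7). D-56 present → R-16 forms (R5). [4 rule applications]
X-75 needs fewer.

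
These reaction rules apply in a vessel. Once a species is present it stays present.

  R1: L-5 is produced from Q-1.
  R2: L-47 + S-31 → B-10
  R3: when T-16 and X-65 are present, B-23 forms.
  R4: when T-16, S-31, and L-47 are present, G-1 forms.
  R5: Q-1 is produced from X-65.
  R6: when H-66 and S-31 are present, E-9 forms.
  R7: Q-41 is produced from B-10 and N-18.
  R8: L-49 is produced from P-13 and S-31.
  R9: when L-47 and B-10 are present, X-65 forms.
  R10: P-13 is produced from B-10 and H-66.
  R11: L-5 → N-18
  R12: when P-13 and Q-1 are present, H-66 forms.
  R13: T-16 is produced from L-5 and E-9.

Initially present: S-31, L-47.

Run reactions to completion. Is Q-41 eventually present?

L-47 and S-31 present → B-10 forms (R2).
L-47 and B-10 present → X-65 forms (R9).
X-65 present → Q-1 forms (R5).
Q-1 present → L-5 forms (R1).
L-5 present → N-18 forms (R11).
B-10 and N-18 present → Q-41 forms (R7).

Yes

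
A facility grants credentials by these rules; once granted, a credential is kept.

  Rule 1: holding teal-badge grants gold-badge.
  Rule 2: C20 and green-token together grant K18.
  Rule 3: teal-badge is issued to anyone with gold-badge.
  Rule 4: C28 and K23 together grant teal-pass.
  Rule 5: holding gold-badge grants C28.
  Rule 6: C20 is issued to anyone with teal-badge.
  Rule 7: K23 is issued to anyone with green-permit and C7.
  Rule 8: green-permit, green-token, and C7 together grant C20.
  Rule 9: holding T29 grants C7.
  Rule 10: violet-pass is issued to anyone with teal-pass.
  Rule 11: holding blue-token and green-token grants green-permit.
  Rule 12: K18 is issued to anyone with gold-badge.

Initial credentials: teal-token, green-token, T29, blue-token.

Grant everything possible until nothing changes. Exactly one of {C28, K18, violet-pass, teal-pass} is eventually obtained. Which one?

Holding blue-token and green-token grants green-permit (Rule 11).
Holding T29 grants C7 (Rule 9).
Holding green-permit, green-token, and C7 grants C20 (Rule 8).
Holding C20 and green-token grants K18 (Rule 2).
teal-pass would need C28 and K23 (Rule 4), but C28 is never granted. C28 would need gold-badge (Rule 5), but gold-badge is never granted. violet-pass would need teal-pass (Rule 10), but teal-pass is never granted.

K18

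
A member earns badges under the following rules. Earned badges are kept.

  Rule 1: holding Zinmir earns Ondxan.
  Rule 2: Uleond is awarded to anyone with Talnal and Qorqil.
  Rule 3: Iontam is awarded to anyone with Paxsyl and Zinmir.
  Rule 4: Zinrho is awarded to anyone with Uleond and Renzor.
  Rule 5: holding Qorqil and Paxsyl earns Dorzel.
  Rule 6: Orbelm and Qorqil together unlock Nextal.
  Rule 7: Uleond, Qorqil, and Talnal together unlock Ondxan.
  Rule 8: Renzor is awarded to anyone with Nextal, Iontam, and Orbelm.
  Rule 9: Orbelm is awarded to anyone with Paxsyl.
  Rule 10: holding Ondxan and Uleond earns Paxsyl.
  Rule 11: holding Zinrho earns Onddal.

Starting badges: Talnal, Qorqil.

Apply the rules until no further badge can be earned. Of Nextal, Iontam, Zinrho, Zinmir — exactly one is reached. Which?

With Talnal and Qorqil, Uleond is earned (Rule 2).
With Uleond, Qorqil, and Talnal, Ondxan is earned (Rule 7).
With Ondxan and Uleond, Paxsyl is earned (Rule 10).
With Paxsyl, Orbelm is earned (Rule 9).
With Orbelm and Qorqil, Nextal is earned (Rule 6).
No rule produces Zinmir, and it is not given. Zinrho would need Uleond and Renzor (Rule 4), but Renzor is never earned. Iontam would need Paxsyl and Zinmir (Rule 3), but Zinmir is never earned.

Nextal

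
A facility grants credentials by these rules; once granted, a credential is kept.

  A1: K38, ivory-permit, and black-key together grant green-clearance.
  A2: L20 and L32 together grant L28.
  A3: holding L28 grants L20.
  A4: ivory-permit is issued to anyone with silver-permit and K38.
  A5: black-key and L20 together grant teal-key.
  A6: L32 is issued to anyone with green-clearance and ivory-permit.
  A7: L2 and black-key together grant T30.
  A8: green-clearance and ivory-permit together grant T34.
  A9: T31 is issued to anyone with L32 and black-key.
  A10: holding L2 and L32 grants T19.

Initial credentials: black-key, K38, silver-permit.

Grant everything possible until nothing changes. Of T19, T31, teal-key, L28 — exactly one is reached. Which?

T31

Holding silver-permit and K38 grants ivory-permit (A4).
Holding K38, ivory-permit, and black-key grants green-clearance (A1).
Holding green-clearance and ivory-permit grants L32 (A6).
Holding L32 and black-key grants T31 (A9).
teal-key would need black-key and L20 (A5), but L20 is never granted. L28 would need L20 and L32 (A2), but L20 is never granted. T19 would need L2 and L32 (A10), but L2 is never granted.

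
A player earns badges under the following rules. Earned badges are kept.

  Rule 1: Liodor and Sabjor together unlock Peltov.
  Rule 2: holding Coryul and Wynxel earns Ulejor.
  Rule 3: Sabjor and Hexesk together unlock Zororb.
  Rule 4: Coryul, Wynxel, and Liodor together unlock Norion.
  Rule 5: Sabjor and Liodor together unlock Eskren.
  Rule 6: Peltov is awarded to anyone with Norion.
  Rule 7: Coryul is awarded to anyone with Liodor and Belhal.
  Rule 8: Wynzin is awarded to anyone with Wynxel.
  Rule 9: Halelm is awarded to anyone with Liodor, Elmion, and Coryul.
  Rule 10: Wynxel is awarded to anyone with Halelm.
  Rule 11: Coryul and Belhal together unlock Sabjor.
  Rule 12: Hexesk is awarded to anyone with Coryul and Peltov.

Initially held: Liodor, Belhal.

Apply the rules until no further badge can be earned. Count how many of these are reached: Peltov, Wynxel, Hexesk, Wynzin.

With Liodor and Belhal, Coryul is earned (Rule 7).
With Coryul and Belhal, Sabjor is earned (Rule 11).
With Liodor and Sabjor, Peltov is earned (Rule 1).
With Coryul and Peltov, Hexesk is earned (Rule 12).
Peltov: reached.
Wynxel would need Halelm (Rule 10), but Halelm is never earned.
Hexesk: reached.
Wynzin would need Wynxel (Rule 8), but Wynxel is never earned.
Reached: Peltov and Hexesk — 2 of the 4.

2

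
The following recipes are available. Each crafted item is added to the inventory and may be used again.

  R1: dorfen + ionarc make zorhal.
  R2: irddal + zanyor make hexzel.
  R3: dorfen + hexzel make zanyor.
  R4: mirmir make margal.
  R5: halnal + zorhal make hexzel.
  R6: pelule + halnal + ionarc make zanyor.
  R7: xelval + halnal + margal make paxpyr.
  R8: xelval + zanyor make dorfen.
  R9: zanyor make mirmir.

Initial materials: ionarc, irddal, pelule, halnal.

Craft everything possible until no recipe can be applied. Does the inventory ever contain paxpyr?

No

paxpyr would need xelval, halnal, and margal (R7), but xelval is never obtained.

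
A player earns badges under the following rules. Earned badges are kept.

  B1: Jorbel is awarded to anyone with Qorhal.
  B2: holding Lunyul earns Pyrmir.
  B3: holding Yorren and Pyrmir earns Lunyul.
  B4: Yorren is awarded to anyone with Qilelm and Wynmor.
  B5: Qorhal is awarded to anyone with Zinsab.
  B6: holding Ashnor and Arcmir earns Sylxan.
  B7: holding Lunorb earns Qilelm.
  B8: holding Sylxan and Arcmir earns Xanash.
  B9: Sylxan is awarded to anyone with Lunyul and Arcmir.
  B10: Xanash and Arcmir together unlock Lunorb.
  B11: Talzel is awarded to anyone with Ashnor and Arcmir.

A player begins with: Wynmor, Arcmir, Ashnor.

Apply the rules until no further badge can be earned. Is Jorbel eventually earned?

No

Jorbel would need Qorhal (B1), but Qorhal is never earned.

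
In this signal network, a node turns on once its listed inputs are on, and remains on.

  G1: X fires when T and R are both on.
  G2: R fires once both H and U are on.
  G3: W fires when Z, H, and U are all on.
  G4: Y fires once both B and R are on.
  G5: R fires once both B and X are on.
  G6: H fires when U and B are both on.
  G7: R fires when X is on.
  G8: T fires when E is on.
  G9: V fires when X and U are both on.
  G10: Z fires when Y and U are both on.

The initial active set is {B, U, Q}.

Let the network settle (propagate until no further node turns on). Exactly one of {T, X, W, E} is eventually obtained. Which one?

G6: U and B on → H on.
H and U are on, so R fires (G2).
G4: B and R on → Y on.
Y and U are on, so Z fires (G10).
G3: Z, H, and U on → W on.
No rule produces E, and it is not given. X would need T and R (G1), but T never turns on. T would need E (G8), but E never turns on.

W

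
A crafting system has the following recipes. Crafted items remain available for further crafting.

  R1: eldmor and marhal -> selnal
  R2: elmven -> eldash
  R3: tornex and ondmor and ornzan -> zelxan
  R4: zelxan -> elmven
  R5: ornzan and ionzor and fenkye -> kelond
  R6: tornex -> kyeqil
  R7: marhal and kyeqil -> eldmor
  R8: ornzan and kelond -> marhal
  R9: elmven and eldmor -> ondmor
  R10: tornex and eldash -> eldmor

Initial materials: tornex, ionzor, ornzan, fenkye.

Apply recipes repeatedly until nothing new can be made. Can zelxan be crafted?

No

zelxan would need tornex, ondmor, and ornzan (R3), but ondmor is never obtained.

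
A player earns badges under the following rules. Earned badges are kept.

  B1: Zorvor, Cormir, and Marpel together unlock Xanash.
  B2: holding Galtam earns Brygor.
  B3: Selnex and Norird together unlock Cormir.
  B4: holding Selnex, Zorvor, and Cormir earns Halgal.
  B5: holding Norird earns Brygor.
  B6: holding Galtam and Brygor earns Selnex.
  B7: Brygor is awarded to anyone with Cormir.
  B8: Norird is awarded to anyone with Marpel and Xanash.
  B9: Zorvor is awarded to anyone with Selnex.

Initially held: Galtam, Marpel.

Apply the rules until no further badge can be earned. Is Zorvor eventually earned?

Yes

With Galtam, Brygor is earned (B2).
With Galtam and Brygor, Selnex is earned (B6).
With Selnex, Zorvor is earned (B9).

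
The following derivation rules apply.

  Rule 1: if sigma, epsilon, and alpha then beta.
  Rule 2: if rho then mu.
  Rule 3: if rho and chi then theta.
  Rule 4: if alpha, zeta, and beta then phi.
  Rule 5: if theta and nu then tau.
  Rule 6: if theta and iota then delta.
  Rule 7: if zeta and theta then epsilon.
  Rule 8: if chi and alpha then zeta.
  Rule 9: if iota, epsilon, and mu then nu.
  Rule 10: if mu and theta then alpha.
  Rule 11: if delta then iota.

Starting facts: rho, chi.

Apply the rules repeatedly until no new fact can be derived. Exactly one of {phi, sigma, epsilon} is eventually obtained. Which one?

epsilon

rho and chi hold, so theta follows (Rule 3).
From rho, Rule 2 gives mu.
From mu and theta, Rule 10 gives alpha.
From chi and alpha, Rule 8 gives zeta.
zeta and theta hold, so epsilon follows (Rule 7).
phi would need alpha, zeta, and beta (Rule 4), but beta is never established. No rule produces sigma, and it is not given.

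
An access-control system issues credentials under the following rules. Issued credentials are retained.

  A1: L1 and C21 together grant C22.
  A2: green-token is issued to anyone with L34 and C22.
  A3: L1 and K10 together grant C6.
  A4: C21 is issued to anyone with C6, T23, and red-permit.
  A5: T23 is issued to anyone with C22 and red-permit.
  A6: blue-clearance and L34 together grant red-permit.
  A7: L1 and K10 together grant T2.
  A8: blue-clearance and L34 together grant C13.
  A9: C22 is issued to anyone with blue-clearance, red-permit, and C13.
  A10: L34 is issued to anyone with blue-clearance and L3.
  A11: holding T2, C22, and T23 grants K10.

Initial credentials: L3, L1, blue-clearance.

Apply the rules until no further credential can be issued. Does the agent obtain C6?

C6 would need L1 and K10 (A3), but K10 is never granted.

No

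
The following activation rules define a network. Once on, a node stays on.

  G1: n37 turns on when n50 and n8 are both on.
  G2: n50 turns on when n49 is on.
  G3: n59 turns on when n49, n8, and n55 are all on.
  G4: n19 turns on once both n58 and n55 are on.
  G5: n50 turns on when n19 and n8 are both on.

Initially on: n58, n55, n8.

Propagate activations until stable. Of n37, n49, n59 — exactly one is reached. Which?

n37

G4: n58 and n55 on → n19 on.
G5: n19 and n8 on → n50 on.
n50 and n8 are on, so n37 turns on (G1).
No rule produces n49, and it is not given. n59 would need n49, n8, and n55 (G3), but n49 never turns on.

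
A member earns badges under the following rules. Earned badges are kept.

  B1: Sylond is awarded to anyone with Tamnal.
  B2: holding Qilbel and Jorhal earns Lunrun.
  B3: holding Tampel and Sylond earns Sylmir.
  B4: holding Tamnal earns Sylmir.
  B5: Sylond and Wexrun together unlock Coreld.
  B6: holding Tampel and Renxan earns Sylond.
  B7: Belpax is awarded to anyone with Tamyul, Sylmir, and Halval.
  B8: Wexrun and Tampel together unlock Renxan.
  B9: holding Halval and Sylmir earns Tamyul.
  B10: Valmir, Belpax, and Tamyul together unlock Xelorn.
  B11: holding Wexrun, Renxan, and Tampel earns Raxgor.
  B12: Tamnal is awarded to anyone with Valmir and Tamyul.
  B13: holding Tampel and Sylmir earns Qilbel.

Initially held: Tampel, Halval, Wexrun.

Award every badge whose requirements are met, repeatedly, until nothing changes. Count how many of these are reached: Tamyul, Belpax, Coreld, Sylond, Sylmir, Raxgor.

With Wexrun and Tampel, Renxan is earned (B8).
With Tampel and Renxan, Sylond is earned (B6).
With Wexrun, Renxan, and Tampel, Raxgor is earned (B11).
With Sylond and Wexrun, Coreld is earned (B5).
With Tampel and Sylond, Sylmir is earned (B3).
With Halval and Sylmir, Tamyul is earned (B9).
With Tamyul, Sylmir, and Halval, Belpax is earned (B7).
Tamyul: reached.
Belpax: reached.
Coreld: reached.
Sylond: reached.
Sylmir: reached.
Raxgor: reached.
All 6 are reached.

6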